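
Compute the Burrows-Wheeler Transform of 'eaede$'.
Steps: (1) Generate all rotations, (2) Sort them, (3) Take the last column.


Rotations (sorted):
  0: $eaede -> last char: e
  1: aede$e -> last char: e
  2: de$eae -> last char: e
  3: e$eaed -> last char: d
  4: eaede$ -> last char: $
  5: ede$ea -> last char: a


BWT = eeed$a


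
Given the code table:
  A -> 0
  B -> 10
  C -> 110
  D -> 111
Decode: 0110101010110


Decoding:
0 -> A
110 -> C
10 -> B
10 -> B
10 -> B
110 -> C


Result: ACBBBC


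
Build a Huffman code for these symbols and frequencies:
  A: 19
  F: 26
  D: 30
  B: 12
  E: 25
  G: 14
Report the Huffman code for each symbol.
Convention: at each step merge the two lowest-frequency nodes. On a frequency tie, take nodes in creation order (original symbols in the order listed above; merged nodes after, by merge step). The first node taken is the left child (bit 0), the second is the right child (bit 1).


Huffman tree construction:
Step 1: Merge B(12) + G(14) = 26
Step 2: Merge A(19) + E(25) = 44
Step 3: Merge F(26) + (B+G)(26) = 52
Step 4: Merge D(30) + (A+E)(44) = 74
Step 5: Merge (F+(B+G))(52) + (D+(A+E))(74) = 126
Read each symbol's code off the tree from the root (left child = 0, right child = 1).

Codes:
  A: 110 (length 3)
  F: 00 (length 2)
  D: 10 (length 2)
  B: 010 (length 3)
  E: 111 (length 3)
  G: 011 (length 3)
Average code length: 322/126 = 2.5556 bits/symbol


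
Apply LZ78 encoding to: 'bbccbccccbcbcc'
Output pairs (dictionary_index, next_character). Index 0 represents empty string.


LZ78 encoding steps:
Dictionary: {0: ''}
Step 1: w='' (idx 0), next='b' -> output (0, 'b'), add 'b' as idx 1
Step 2: w='b' (idx 1), next='c' -> output (1, 'c'), add 'bc' as idx 2
Step 3: w='' (idx 0), next='c' -> output (0, 'c'), add 'c' as idx 3
Step 4: w='bc' (idx 2), next='c' -> output (2, 'c'), add 'bcc' as idx 4
Step 5: w='c' (idx 3), next='c' -> output (3, 'c'), add 'cc' as idx 5
Step 6: w='bc' (idx 2), next='b' -> output (2, 'b'), add 'bcb' as idx 6
Step 7: w='cc' (idx 5), end of input -> output (5, '')


Encoded: [(0, 'b'), (1, 'c'), (0, 'c'), (2, 'c'), (3, 'c'), (2, 'b'), (5, '')]


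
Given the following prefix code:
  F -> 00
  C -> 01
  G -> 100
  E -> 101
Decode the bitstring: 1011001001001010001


Decoding step by step:
Bits 101 -> E
Bits 100 -> G
Bits 100 -> G
Bits 100 -> G
Bits 101 -> E
Bits 00 -> F
Bits 01 -> C


Decoded message: EGGGEFC


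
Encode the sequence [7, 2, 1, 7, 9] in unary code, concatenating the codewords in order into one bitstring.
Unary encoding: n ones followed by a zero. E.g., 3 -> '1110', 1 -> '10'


Encode each number as n ones followed by a terminating 0:
  7 -> 11111110 (8 bits)
  2 -> 110 (3 bits)
  1 -> 10 (2 bits)
  7 -> 11111110 (8 bits)
  9 -> 1111111110 (10 bits)
Total length = 8 + 3 + 2 + 8 + 10 = 31 bits.

Unary([7, 2, 1, 7, 9]) = 1111111011010111111101111111110 (31 bits)


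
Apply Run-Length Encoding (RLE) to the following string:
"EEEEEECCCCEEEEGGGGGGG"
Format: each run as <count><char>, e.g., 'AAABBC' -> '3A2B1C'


Scanning runs left to right:
  i=0: run of 'E' x 6 -> '6E'
  i=6: run of 'C' x 4 -> '4C'
  i=10: run of 'E' x 4 -> '4E'
  i=14: run of 'G' x 7 -> '7G'

RLE = 6E4C4E7G


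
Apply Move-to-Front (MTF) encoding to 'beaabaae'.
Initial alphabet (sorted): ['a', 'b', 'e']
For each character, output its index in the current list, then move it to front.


MTF encoding:
'b': index 1 in ['a', 'b', 'e'] -> ['b', 'a', 'e']
'e': index 2 in ['b', 'a', 'e'] -> ['e', 'b', 'a']
'a': index 2 in ['e', 'b', 'a'] -> ['a', 'e', 'b']
'a': index 0 in ['a', 'e', 'b'] -> ['a', 'e', 'b']
'b': index 2 in ['a', 'e', 'b'] -> ['b', 'a', 'e']
'a': index 1 in ['b', 'a', 'e'] -> ['a', 'b', 'e']
'a': index 0 in ['a', 'b', 'e'] -> ['a', 'b', 'e']
'e': index 2 in ['a', 'b', 'e'] -> ['e', 'a', 'b']


Output: [1, 2, 2, 0, 2, 1, 0, 2]


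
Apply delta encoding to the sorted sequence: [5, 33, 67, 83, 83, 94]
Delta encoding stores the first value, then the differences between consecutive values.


First value: 5
Deltas:
  33 - 5 = 28
  67 - 33 = 34
  83 - 67 = 16
  83 - 83 = 0
  94 - 83 = 11


Delta encoded: [5, 28, 34, 16, 0, 11]


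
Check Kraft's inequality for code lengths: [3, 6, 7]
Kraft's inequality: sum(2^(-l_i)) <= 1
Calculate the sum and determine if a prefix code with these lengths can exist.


Sum = 2^(-3) + 2^(-6) + 2^(-7)
    = 0.125 + 0.015625 + 0.0078125
    = 19/128 = 0.1484375
Since 0.1484375 <= 1, Kraft's inequality IS satisfied.
A prefix code with these lengths CAN exist.

Kraft sum = 0.1484375. Satisfied.


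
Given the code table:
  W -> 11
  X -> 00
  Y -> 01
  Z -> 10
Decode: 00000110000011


Decoding:
00 -> X
00 -> X
01 -> Y
10 -> Z
00 -> X
00 -> X
11 -> W


Result: XXYZXXW


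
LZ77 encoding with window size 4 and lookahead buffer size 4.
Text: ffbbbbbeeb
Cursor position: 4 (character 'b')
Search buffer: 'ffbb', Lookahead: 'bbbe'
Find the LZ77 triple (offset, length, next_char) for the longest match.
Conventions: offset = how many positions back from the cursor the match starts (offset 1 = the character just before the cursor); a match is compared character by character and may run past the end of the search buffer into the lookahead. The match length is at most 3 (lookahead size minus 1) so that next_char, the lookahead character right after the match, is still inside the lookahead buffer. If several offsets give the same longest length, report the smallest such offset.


Try each offset into the search buffer:
  offset=1 (pos 3, char 'b'): match length 3
  offset=2 (pos 2, char 'b'): match length 3
  offset=3 (pos 1, char 'f'): match length 0
  offset=4 (pos 0, char 'f'): match length 0
Longest match has length 3, found at offsets 1, 2; take the smallest, offset 1.
next_char = character at position 4 + 3 = 7 -> 'e'

Best match: offset=1, length=3 (matching 'bbb' starting at position 3)
LZ77 triple: (1, 3, 'e')


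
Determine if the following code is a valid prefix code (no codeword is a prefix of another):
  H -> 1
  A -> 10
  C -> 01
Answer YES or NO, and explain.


Checking each pair (does one codeword prefix another?):
  H='1' vs A='10': prefix -- VIOLATION

NO -- this is NOT a valid prefix code. H (1) is a prefix of A (10).


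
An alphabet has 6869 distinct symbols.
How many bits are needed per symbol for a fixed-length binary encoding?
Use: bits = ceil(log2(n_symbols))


log2(6869) = 12.7459
Bracket: 2^12 = 4096 < 6869 <= 2^13 = 8192
So ceil(log2(6869)) = 13

bits = ceil(log2(6869)) = ceil(12.7459) = 13 bits


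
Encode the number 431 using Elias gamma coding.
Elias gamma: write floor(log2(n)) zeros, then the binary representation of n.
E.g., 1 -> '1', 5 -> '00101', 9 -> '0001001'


num_bits = floor(log2(431)) + 1 = 9
leading_zeros = num_bits - 1 = 8
binary(431) = 110101111

Elias gamma(431) = '00000000' + '110101111' = 00000000110101111 (17 bits)


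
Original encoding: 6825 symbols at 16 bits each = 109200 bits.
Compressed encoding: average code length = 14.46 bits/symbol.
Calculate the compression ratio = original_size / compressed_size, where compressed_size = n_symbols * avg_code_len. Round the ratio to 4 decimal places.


original_size = n_symbols * orig_bits = 6825 * 16 = 109200 bits
compressed_size = n_symbols * avg_code_len = 6825 * 14.46 = 98689.5 bits
ratio = original_size / compressed_size = 109200 / 98689.5 = 1.1065

Compression ratio = 1.1065


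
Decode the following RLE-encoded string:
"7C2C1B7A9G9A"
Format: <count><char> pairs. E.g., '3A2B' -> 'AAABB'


Expanding each <count><char> pair:
  7C -> 'CCCCCCC'
  2C -> 'CC'
  1B -> 'B'
  7A -> 'AAAAAAA'
  9G -> 'GGGGGGGGG'
  9A -> 'AAAAAAAAA'

Decoded = CCCCCCCCCBAAAAAAAGGGGGGGGGAAAAAAAAA


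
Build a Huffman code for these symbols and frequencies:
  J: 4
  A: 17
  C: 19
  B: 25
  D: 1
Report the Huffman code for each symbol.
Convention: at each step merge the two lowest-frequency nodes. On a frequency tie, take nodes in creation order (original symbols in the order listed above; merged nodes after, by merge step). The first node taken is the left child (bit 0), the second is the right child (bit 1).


Huffman tree construction:
Step 1: Merge D(1) + J(4) = 5
Step 2: Merge (D+J)(5) + A(17) = 22
Step 3: Merge C(19) + ((D+J)+A)(22) = 41
Step 4: Merge B(25) + (C+((D+J)+A))(41) = 66
Read each symbol's code off the tree from the root (left child = 0, right child = 1).

Codes:
  J: 1101 (length 4)
  A: 111 (length 3)
  C: 10 (length 2)
  B: 0 (length 1)
  D: 1100 (length 4)
Average code length: 134/66 = 2.0303 bits/symbol


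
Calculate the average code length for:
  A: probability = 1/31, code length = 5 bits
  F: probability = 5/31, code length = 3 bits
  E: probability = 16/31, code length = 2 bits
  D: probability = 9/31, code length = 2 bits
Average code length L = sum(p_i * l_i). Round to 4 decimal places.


Weighted contributions p_i * l_i:
  A: (1/31) * 5 = 5/31
  F: (5/31) * 3 = 15/31
  E: (16/31) * 2 = 32/31
  D: (9/31) * 2 = 18/31
Sum = (5 + 15 + 32 + 18)/31 = 70/31

L = 70/31 = 2.2581 bits/symbol


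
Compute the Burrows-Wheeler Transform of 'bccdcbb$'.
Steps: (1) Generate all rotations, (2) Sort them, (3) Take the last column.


Rotations (sorted):
  0: $bccdcbb -> last char: b
  1: b$bccdcb -> last char: b
  2: bb$bccdc -> last char: c
  3: bccdcbb$ -> last char: $
  4: cbb$bccd -> last char: d
  5: ccdcbb$b -> last char: b
  6: cdcbb$bc -> last char: c
  7: dcbb$bcc -> last char: c


BWT = bbc$dbcc


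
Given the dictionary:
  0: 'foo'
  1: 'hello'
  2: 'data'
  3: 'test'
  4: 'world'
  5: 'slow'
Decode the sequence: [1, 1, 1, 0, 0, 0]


Look up each index in the dictionary:
  1 -> 'hello'
  1 -> 'hello'
  1 -> 'hello'
  0 -> 'foo'
  0 -> 'foo'
  0 -> 'foo'

Decoded: "hello hello hello foo foo foo"


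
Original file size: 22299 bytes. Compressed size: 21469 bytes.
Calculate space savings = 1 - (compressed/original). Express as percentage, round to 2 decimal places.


ratio = compressed/original = 21469/22299 = 0.962779
savings = 1 - ratio = 1 - 0.962779 = 0.037221
as a percentage: 0.037221 * 100 = 3.72%

Space savings = 1 - 21469/22299 = 3.72%


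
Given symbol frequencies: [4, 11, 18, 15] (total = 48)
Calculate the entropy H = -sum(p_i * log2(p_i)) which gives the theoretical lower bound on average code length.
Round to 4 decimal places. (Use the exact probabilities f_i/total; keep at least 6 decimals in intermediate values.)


Per-symbol terms -p_i * log2(p_i) with p_i = f_i/48:
  p = 4/48 = 0.083333: log2(p) = -3.584963, -p*log2(p) = 0.298747
  p = 11/48 = 0.229167: log2(p) = -2.125531, -p*log2(p) = 0.487101
  p = 18/48 = 0.375000: log2(p) = -1.415037, -p*log2(p) = 0.530639
  p = 15/48 = 0.312500: log2(p) = -1.678072, -p*log2(p) = 0.524397
H = 0.298747 + 0.487101 + 0.530639 + 0.524397 = 1.840884

H = 1.8409 bits/symbol


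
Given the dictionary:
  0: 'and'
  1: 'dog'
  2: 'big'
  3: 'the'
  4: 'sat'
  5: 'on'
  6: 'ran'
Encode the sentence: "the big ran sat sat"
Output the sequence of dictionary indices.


Look up each word in the dictionary:
  'the' -> 3
  'big' -> 2
  'ran' -> 6
  'sat' -> 4
  'sat' -> 4

Encoded: [3, 2, 6, 4, 4]


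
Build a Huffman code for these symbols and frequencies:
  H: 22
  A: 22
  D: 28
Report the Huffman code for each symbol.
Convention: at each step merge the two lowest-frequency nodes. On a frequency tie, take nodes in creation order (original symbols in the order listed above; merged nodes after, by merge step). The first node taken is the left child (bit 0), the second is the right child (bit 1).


Huffman tree construction:
Step 1: Merge H(22) + A(22) = 44
Step 2: Merge D(28) + (H+A)(44) = 72
Read each symbol's code off the tree from the root (left child = 0, right child = 1).

Codes:
  H: 10 (length 2)
  A: 11 (length 2)
  D: 0 (length 1)
Average code length: 116/72 = 1.6111 bits/symbol


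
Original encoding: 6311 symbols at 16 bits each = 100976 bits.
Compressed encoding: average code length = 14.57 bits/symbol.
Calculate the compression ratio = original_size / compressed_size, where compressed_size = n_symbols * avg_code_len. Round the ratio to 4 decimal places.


original_size = n_symbols * orig_bits = 6311 * 16 = 100976 bits
compressed_size = n_symbols * avg_code_len = 6311 * 14.57 = 91951.27 bits
ratio = original_size / compressed_size = 100976 / 91951.27 = 1.0981

Compression ratio = 1.0981


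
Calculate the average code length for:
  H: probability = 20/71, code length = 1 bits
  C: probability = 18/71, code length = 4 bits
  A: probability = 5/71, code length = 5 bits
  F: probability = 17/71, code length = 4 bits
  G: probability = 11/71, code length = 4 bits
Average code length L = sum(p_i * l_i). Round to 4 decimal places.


Weighted contributions p_i * l_i:
  H: (20/71) * 1 = 20/71
  C: (18/71) * 4 = 72/71
  A: (5/71) * 5 = 25/71
  F: (17/71) * 4 = 68/71
  G: (11/71) * 4 = 44/71
Sum = (20 + 72 + 25 + 68 + 44)/71 = 229/71

L = 229/71 = 3.2254 bits/symbol


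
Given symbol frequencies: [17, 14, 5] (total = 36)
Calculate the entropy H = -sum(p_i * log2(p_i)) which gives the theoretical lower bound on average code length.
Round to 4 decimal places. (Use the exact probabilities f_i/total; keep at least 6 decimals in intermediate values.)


Per-symbol terms -p_i * log2(p_i) with p_i = f_i/36:
  p = 17/36 = 0.472222: log2(p) = -1.082462, -p*log2(p) = 0.511163
  p = 14/36 = 0.388889: log2(p) = -1.362570, -p*log2(p) = 0.529888
  p = 5/36 = 0.138889: log2(p) = -2.847997, -p*log2(p) = 0.395555
H = 0.511163 + 0.529888 + 0.395555 = 1.436606

H = 1.4366 bits/symbol


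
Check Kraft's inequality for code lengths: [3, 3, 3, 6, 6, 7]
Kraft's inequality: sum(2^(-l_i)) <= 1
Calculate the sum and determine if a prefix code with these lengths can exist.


Sum = 2^(-3) + 2^(-3) + 2^(-3) + 2^(-6) + 2^(-6) + 2^(-7)
    = 0.125 + 0.125 + 0.125 + 0.015625 + 0.015625 + 0.0078125
    = 53/128 = 0.4140625
Since 0.4140625 <= 1, Kraft's inequality IS satisfied.
A prefix code with these lengths CAN exist.

Kraft sum = 0.4140625. Satisfied.


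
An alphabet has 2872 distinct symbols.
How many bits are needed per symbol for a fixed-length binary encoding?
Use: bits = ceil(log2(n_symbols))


log2(2872) = 11.4878
Bracket: 2^11 = 2048 < 2872 <= 2^12 = 4096
So ceil(log2(2872)) = 12

bits = ceil(log2(2872)) = ceil(11.4878) = 12 bits


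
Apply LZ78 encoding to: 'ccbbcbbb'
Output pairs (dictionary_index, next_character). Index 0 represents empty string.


LZ78 encoding steps:
Dictionary: {0: ''}
Step 1: w='' (idx 0), next='c' -> output (0, 'c'), add 'c' as idx 1
Step 2: w='c' (idx 1), next='b' -> output (1, 'b'), add 'cb' as idx 2
Step 3: w='' (idx 0), next='b' -> output (0, 'b'), add 'b' as idx 3
Step 4: w='cb' (idx 2), next='b' -> output (2, 'b'), add 'cbb' as idx 4
Step 5: w='b' (idx 3), end of input -> output (3, '')


Encoded: [(0, 'c'), (1, 'b'), (0, 'b'), (2, 'b'), (3, '')]


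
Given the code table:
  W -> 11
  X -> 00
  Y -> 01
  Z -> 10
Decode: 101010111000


Decoding:
10 -> Z
10 -> Z
10 -> Z
11 -> W
10 -> Z
00 -> X


Result: ZZZWZX


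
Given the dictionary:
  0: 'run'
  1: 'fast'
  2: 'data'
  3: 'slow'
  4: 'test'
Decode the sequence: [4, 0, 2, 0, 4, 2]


Look up each index in the dictionary:
  4 -> 'test'
  0 -> 'run'
  2 -> 'data'
  0 -> 'run'
  4 -> 'test'
  2 -> 'data'

Decoded: "test run data run test data"


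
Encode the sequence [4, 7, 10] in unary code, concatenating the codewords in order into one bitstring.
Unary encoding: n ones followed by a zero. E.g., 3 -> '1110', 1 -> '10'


Encode each number as n ones followed by a terminating 0:
  4 -> 11110 (5 bits)
  7 -> 11111110 (8 bits)
  10 -> 11111111110 (11 bits)
Total length = 5 + 8 + 11 = 24 bits.

Unary([4, 7, 10]) = 111101111111011111111110 (24 bits)


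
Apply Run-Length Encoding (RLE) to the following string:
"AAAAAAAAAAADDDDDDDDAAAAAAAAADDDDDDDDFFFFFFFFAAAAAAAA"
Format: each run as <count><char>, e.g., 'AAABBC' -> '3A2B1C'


Scanning runs left to right:
  i=0: run of 'A' x 11 -> '11A'
  i=11: run of 'D' x 8 -> '8D'
  i=19: run of 'A' x 9 -> '9A'
  i=28: run of 'D' x 8 -> '8D'
  i=36: run of 'F' x 8 -> '8F'
  i=44: run of 'A' x 8 -> '8A'

RLE = 11A8D9A8D8F8A


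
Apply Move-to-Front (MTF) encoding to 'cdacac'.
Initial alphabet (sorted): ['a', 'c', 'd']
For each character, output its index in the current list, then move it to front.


MTF encoding:
'c': index 1 in ['a', 'c', 'd'] -> ['c', 'a', 'd']
'd': index 2 in ['c', 'a', 'd'] -> ['d', 'c', 'a']
'a': index 2 in ['d', 'c', 'a'] -> ['a', 'd', 'c']
'c': index 2 in ['a', 'd', 'c'] -> ['c', 'a', 'd']
'a': index 1 in ['c', 'a', 'd'] -> ['a', 'c', 'd']
'c': index 1 in ['a', 'c', 'd'] -> ['c', 'a', 'd']


Output: [1, 2, 2, 2, 1, 1]


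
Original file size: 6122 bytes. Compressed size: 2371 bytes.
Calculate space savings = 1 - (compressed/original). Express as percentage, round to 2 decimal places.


ratio = compressed/original = 2371/6122 = 0.387292
savings = 1 - ratio = 1 - 0.387292 = 0.612708
as a percentage: 0.612708 * 100 = 61.27%

Space savings = 1 - 2371/6122 = 61.27%


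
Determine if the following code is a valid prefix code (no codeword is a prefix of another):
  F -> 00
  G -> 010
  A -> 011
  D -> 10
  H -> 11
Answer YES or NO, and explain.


Checking each pair (does one codeword prefix another?):
  F='00' vs G='010': no prefix
  F='00' vs A='011': no prefix
  F='00' vs D='10': no prefix
  F='00' vs H='11': no prefix
  G='010' vs F='00': no prefix
  G='010' vs A='011': no prefix
  G='010' vs D='10': no prefix
  G='010' vs H='11': no prefix
  A='011' vs F='00': no prefix
  A='011' vs G='010': no prefix
  A='011' vs D='10': no prefix
  A='011' vs H='11': no prefix
  D='10' vs F='00': no prefix
  D='10' vs G='010': no prefix
  D='10' vs A='011': no prefix
  D='10' vs H='11': no prefix
  H='11' vs F='00': no prefix
  H='11' vs G='010': no prefix
  H='11' vs A='011': no prefix
  H='11' vs D='10': no prefix
No violation found over all pairs.

YES -- this is a valid prefix code. No codeword is a prefix of any other codeword.


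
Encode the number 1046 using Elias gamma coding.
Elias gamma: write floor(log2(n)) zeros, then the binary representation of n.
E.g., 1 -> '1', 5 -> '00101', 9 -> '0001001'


num_bits = floor(log2(1046)) + 1 = 11
leading_zeros = num_bits - 1 = 10
binary(1046) = 10000010110

Elias gamma(1046) = '0000000000' + '10000010110' = 000000000010000010110 (21 bits)


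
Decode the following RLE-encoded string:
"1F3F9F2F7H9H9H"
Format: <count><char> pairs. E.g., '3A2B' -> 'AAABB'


Expanding each <count><char> pair:
  1F -> 'F'
  3F -> 'FFF'
  9F -> 'FFFFFFFFF'
  2F -> 'FF'
  7H -> 'HHHHHHH'
  9H -> 'HHHHHHHHH'
  9H -> 'HHHHHHHHH'

Decoded = FFFFFFFFFFFFFFFHHHHHHHHHHHHHHHHHHHHHHHHH


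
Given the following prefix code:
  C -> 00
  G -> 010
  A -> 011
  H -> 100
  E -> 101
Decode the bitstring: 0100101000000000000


Decoding step by step:
Bits 010 -> G
Bits 010 -> G
Bits 100 -> H
Bits 00 -> C
Bits 00 -> C
Bits 00 -> C
Bits 00 -> C
Bits 00 -> C


Decoded message: GGHCCCCC


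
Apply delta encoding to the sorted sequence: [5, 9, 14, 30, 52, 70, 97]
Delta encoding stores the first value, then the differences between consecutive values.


First value: 5
Deltas:
  9 - 5 = 4
  14 - 9 = 5
  30 - 14 = 16
  52 - 30 = 22
  70 - 52 = 18
  97 - 70 = 27


Delta encoded: [5, 4, 5, 16, 22, 18, 27]


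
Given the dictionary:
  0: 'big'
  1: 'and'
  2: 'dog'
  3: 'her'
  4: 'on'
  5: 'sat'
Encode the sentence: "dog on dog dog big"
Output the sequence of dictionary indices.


Look up each word in the dictionary:
  'dog' -> 2
  'on' -> 4
  'dog' -> 2
  'dog' -> 2
  'big' -> 0

Encoded: [2, 4, 2, 2, 0]


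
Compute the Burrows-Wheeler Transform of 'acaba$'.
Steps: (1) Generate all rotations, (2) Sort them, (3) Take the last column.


Rotations (sorted):
  0: $acaba -> last char: a
  1: a$acab -> last char: b
  2: aba$ac -> last char: c
  3: acaba$ -> last char: $
  4: ba$aca -> last char: a
  5: caba$a -> last char: a


BWT = abc$aa


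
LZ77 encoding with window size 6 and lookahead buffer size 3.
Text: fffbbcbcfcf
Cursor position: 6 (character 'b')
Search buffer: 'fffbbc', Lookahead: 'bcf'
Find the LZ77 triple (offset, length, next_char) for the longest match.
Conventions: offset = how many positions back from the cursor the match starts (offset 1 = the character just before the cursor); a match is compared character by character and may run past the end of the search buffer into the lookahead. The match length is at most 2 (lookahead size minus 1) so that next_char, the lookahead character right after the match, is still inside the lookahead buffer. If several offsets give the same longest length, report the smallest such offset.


Try each offset into the search buffer:
  offset=1 (pos 5, char 'c'): match length 0
  offset=2 (pos 4, char 'b'): match length 2
  offset=3 (pos 3, char 'b'): match length 1
  offset=4 (pos 2, char 'f'): match length 0
  offset=5 (pos 1, char 'f'): match length 0
  offset=6 (pos 0, char 'f'): match length 0
Longest match has length 2 at offset 2.
next_char = character at position 6 + 2 = 8 -> 'f'

Best match: offset=2, length=2 (matching 'bc' starting at position 4)
LZ77 triple: (2, 2, 'f')


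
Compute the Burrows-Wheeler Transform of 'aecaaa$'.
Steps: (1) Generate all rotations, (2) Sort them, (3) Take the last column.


Rotations (sorted):
  0: $aecaaa -> last char: a
  1: a$aecaa -> last char: a
  2: aa$aeca -> last char: a
  3: aaa$aec -> last char: c
  4: aecaaa$ -> last char: $
  5: caaa$ae -> last char: e
  6: ecaaa$a -> last char: a


BWT = aaac$ea


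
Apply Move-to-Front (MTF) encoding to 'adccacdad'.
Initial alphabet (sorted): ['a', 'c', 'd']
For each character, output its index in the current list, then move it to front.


MTF encoding:
'a': index 0 in ['a', 'c', 'd'] -> ['a', 'c', 'd']
'd': index 2 in ['a', 'c', 'd'] -> ['d', 'a', 'c']
'c': index 2 in ['d', 'a', 'c'] -> ['c', 'd', 'a']
'c': index 0 in ['c', 'd', 'a'] -> ['c', 'd', 'a']
'a': index 2 in ['c', 'd', 'a'] -> ['a', 'c', 'd']
'c': index 1 in ['a', 'c', 'd'] -> ['c', 'a', 'd']
'd': index 2 in ['c', 'a', 'd'] -> ['d', 'c', 'a']
'a': index 2 in ['d', 'c', 'a'] -> ['a', 'd', 'c']
'd': index 1 in ['a', 'd', 'c'] -> ['d', 'a', 'c']


Output: [0, 2, 2, 0, 2, 1, 2, 2, 1]


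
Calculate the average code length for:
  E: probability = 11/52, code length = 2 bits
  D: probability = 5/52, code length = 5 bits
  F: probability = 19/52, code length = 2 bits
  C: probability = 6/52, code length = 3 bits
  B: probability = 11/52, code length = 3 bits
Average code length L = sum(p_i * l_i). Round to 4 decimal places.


Weighted contributions p_i * l_i:
  E: (11/52) * 2 = 22/52
  D: (5/52) * 5 = 25/52
  F: (19/52) * 2 = 38/52
  C: (6/52) * 3 = 18/52
  B: (11/52) * 3 = 33/52
Sum = (22 + 25 + 38 + 18 + 33)/52 = 136/52

L = 136/52 = 2.6154 bits/symbol


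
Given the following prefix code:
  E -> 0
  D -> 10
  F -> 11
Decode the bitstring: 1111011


Decoding step by step:
Bits 11 -> F
Bits 11 -> F
Bits 0 -> E
Bits 11 -> F


Decoded message: FFEF


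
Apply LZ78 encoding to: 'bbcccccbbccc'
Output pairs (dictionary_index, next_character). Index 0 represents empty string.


LZ78 encoding steps:
Dictionary: {0: ''}
Step 1: w='' (idx 0), next='b' -> output (0, 'b'), add 'b' as idx 1
Step 2: w='b' (idx 1), next='c' -> output (1, 'c'), add 'bc' as idx 2
Step 3: w='' (idx 0), next='c' -> output (0, 'c'), add 'c' as idx 3
Step 4: w='c' (idx 3), next='c' -> output (3, 'c'), add 'cc' as idx 4
Step 5: w='c' (idx 3), next='b' -> output (3, 'b'), add 'cb' as idx 5
Step 6: w='bc' (idx 2), next='c' -> output (2, 'c'), add 'bcc' as idx 6
Step 7: w='c' (idx 3), end of input -> output (3, '')


Encoded: [(0, 'b'), (1, 'c'), (0, 'c'), (3, 'c'), (3, 'b'), (2, 'c'), (3, '')]


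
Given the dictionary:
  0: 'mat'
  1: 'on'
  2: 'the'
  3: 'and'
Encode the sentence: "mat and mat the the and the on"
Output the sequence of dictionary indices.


Look up each word in the dictionary:
  'mat' -> 0
  'and' -> 3
  'mat' -> 0
  'the' -> 2
  'the' -> 2
  'and' -> 3
  'the' -> 2
  'on' -> 1

Encoded: [0, 3, 0, 2, 2, 3, 2, 1]


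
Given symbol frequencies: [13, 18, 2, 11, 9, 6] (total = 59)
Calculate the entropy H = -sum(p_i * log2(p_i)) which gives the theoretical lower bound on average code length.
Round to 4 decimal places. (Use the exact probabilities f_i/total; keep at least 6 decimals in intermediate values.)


Per-symbol terms -p_i * log2(p_i) with p_i = f_i/59:
  p = 13/59 = 0.220339: log2(p) = -2.182203, -p*log2(p) = 0.480824
  p = 18/59 = 0.305085: log2(p) = -1.712718, -p*log2(p) = 0.522524
  p = 2/59 = 0.033898: log2(p) = -4.882643, -p*log2(p) = 0.165513
  p = 11/59 = 0.186441: log2(p) = -2.423211, -p*log2(p) = 0.451785
  p = 9/59 = 0.152542: log2(p) = -2.712718, -p*log2(p) = 0.413804
  p = 6/59 = 0.101695: log2(p) = -3.297681, -p*log2(p) = 0.335357
H = 0.480824 + 0.522524 + 0.165513 + 0.451785 + 0.413804 + 0.335357 = 2.369807

H = 2.3698 bits/symbol


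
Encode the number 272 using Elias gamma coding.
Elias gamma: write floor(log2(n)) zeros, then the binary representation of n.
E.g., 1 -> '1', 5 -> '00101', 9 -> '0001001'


num_bits = floor(log2(272)) + 1 = 9
leading_zeros = num_bits - 1 = 8
binary(272) = 100010000

Elias gamma(272) = '00000000' + '100010000' = 00000000100010000 (17 bits)


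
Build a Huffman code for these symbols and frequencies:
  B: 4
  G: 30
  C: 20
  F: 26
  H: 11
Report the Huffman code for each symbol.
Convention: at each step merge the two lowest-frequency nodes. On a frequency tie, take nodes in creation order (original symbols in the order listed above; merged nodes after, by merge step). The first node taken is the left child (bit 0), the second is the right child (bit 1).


Huffman tree construction:
Step 1: Merge B(4) + H(11) = 15
Step 2: Merge (B+H)(15) + C(20) = 35
Step 3: Merge F(26) + G(30) = 56
Step 4: Merge ((B+H)+C)(35) + (F+G)(56) = 91
Read each symbol's code off the tree from the root (left child = 0, right child = 1).

Codes:
  B: 000 (length 3)
  G: 11 (length 2)
  C: 01 (length 2)
  F: 10 (length 2)
  H: 001 (length 3)
Average code length: 197/91 = 2.1648 bits/symbol


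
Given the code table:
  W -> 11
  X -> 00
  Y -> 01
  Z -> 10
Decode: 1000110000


Decoding:
10 -> Z
00 -> X
11 -> W
00 -> X
00 -> X


Result: ZXWXX


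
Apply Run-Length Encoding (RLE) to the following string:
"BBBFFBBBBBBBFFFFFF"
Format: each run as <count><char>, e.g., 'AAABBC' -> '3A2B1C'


Scanning runs left to right:
  i=0: run of 'B' x 3 -> '3B'
  i=3: run of 'F' x 2 -> '2F'
  i=5: run of 'B' x 7 -> '7B'
  i=12: run of 'F' x 6 -> '6F'

RLE = 3B2F7B6F


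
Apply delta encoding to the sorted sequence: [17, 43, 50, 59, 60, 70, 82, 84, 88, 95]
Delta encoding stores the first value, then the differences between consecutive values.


First value: 17
Deltas:
  43 - 17 = 26
  50 - 43 = 7
  59 - 50 = 9
  60 - 59 = 1
  70 - 60 = 10
  82 - 70 = 12
  84 - 82 = 2
  88 - 84 = 4
  95 - 88 = 7


Delta encoded: [17, 26, 7, 9, 1, 10, 12, 2, 4, 7]


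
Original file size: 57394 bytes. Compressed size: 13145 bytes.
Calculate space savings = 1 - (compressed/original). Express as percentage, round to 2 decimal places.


ratio = compressed/original = 13145/57394 = 0.229031
savings = 1 - ratio = 1 - 0.229031 = 0.770969
as a percentage: 0.770969 * 100 = 77.1%

Space savings = 1 - 13145/57394 = 77.1%


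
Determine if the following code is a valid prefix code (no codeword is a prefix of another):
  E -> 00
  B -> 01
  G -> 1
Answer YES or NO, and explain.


Checking each pair (does one codeword prefix another?):
  E='00' vs B='01': no prefix
  E='00' vs G='1': no prefix
  B='01' vs E='00': no prefix
  B='01' vs G='1': no prefix
  G='1' vs E='00': no prefix
  G='1' vs B='01': no prefix
No violation found over all pairs.

YES -- this is a valid prefix code. No codeword is a prefix of any other codeword.


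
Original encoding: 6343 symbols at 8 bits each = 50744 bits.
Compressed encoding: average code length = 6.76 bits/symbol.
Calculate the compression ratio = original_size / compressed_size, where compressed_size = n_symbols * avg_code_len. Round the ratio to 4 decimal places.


original_size = n_symbols * orig_bits = 6343 * 8 = 50744 bits
compressed_size = n_symbols * avg_code_len = 6343 * 6.76 = 42878.68 bits
ratio = original_size / compressed_size = 50744 / 42878.68 = 1.1834

Compression ratio = 1.1834


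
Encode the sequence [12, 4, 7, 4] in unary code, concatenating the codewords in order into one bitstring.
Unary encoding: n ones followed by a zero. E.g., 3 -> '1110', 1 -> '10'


Encode each number as n ones followed by a terminating 0:
  12 -> 1111111111110 (13 bits)
  4 -> 11110 (5 bits)
  7 -> 11111110 (8 bits)
  4 -> 11110 (5 bits)
Total length = 13 + 5 + 8 + 5 = 31 bits.

Unary([12, 4, 7, 4]) = 1111111111110111101111111011110 (31 bits)


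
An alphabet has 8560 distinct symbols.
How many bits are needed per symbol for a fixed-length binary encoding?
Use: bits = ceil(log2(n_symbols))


log2(8560) = 13.0634
Bracket: 2^13 = 8192 < 8560 <= 2^14 = 16384
So ceil(log2(8560)) = 14

bits = ceil(log2(8560)) = ceil(13.0634) = 14 bits


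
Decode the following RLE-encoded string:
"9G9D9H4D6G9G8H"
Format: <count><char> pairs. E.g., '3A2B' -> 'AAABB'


Expanding each <count><char> pair:
  9G -> 'GGGGGGGGG'
  9D -> 'DDDDDDDDD'
  9H -> 'HHHHHHHHH'
  4D -> 'DDDD'
  6G -> 'GGGGGG'
  9G -> 'GGGGGGGGG'
  8H -> 'HHHHHHHH'

Decoded = GGGGGGGGGDDDDDDDDDHHHHHHHHHDDDDGGGGGGGGGGGGGGGHHHHHHHH


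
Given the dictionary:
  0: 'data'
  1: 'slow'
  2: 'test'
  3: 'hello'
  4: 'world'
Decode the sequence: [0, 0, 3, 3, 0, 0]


Look up each index in the dictionary:
  0 -> 'data'
  0 -> 'data'
  3 -> 'hello'
  3 -> 'hello'
  0 -> 'data'
  0 -> 'data'

Decoded: "data data hello hello data data"


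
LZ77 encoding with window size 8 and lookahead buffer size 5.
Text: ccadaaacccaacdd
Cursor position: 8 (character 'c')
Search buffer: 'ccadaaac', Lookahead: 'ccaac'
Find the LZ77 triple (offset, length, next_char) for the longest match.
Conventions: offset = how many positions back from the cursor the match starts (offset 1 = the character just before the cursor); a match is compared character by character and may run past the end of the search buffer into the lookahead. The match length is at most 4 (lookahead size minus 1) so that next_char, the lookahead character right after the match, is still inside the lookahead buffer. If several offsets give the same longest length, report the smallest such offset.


Try each offset into the search buffer:
  offset=1 (pos 7, char 'c'): match length 2
  offset=2 (pos 6, char 'a'): match length 0
  offset=3 (pos 5, char 'a'): match length 0
  offset=4 (pos 4, char 'a'): match length 0
  offset=5 (pos 3, char 'd'): match length 0
  offset=6 (pos 2, char 'a'): match length 0
  offset=7 (pos 1, char 'c'): match length 1
  offset=8 (pos 0, char 'c'): match length 3
Longest match has length 3 at offset 8.
next_char = character at position 8 + 3 = 11 -> 'a'

Best match: offset=8, length=3 (matching 'cca' starting at position 0)
LZ77 triple: (8, 3, 'a')


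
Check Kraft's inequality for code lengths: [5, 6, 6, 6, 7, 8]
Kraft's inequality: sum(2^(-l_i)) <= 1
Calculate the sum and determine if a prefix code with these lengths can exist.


Sum = 2^(-5) + 2^(-6) + 2^(-6) + 2^(-6) + 2^(-7) + 2^(-8)
    = 0.03125 + 0.015625 + 0.015625 + 0.015625 + 0.0078125 + 0.00390625
    = 23/256 = 0.08984375
Since 0.08984375 <= 1, Kraft's inequality IS satisfied.
A prefix code with these lengths CAN exist.

Kraft sum = 0.08984375. Satisfied.


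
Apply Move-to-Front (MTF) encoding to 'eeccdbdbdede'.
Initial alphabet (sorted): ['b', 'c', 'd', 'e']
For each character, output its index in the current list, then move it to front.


MTF encoding:
'e': index 3 in ['b', 'c', 'd', 'e'] -> ['e', 'b', 'c', 'd']
'e': index 0 in ['e', 'b', 'c', 'd'] -> ['e', 'b', 'c', 'd']
'c': index 2 in ['e', 'b', 'c', 'd'] -> ['c', 'e', 'b', 'd']
'c': index 0 in ['c', 'e', 'b', 'd'] -> ['c', 'e', 'b', 'd']
'd': index 3 in ['c', 'e', 'b', 'd'] -> ['d', 'c', 'e', 'b']
'b': index 3 in ['d', 'c', 'e', 'b'] -> ['b', 'd', 'c', 'e']
'd': index 1 in ['b', 'd', 'c', 'e'] -> ['d', 'b', 'c', 'e']
'b': index 1 in ['d', 'b', 'c', 'e'] -> ['b', 'd', 'c', 'e']
'd': index 1 in ['b', 'd', 'c', 'e'] -> ['d', 'b', 'c', 'e']
'e': index 3 in ['d', 'b', 'c', 'e'] -> ['e', 'd', 'b', 'c']
'd': index 1 in ['e', 'd', 'b', 'c'] -> ['d', 'e', 'b', 'c']
'e': index 1 in ['d', 'e', 'b', 'c'] -> ['e', 'd', 'b', 'c']


Output: [3, 0, 2, 0, 3, 3, 1, 1, 1, 3, 1, 1]


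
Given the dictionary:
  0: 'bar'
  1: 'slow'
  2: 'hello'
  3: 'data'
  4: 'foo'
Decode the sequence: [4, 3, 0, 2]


Look up each index in the dictionary:
  4 -> 'foo'
  3 -> 'data'
  0 -> 'bar'
  2 -> 'hello'

Decoded: "foo data bar hello"


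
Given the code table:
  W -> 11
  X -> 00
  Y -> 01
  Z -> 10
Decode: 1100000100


Decoding:
11 -> W
00 -> X
00 -> X
01 -> Y
00 -> X


Result: WXXYX


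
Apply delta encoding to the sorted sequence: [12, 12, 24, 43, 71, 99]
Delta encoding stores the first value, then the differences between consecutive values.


First value: 12
Deltas:
  12 - 12 = 0
  24 - 12 = 12
  43 - 24 = 19
  71 - 43 = 28
  99 - 71 = 28


Delta encoded: [12, 0, 12, 19, 28, 28]


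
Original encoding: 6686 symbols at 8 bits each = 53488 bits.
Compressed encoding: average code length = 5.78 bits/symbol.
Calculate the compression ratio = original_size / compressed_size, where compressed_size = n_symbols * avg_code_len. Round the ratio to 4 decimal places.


original_size = n_symbols * orig_bits = 6686 * 8 = 53488 bits
compressed_size = n_symbols * avg_code_len = 6686 * 5.78 = 38645.08 bits
ratio = original_size / compressed_size = 53488 / 38645.08 = 1.3841

Compression ratio = 1.3841


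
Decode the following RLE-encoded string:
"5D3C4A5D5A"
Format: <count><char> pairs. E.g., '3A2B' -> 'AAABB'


Expanding each <count><char> pair:
  5D -> 'DDDDD'
  3C -> 'CCC'
  4A -> 'AAAA'
  5D -> 'DDDDD'
  5A -> 'AAAAA'

Decoded = DDDDDCCCAAAADDDDDAAAAA


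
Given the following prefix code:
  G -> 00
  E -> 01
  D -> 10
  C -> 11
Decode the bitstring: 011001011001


Decoding step by step:
Bits 01 -> E
Bits 10 -> D
Bits 01 -> E
Bits 01 -> E
Bits 10 -> D
Bits 01 -> E


Decoded message: EDEEDE


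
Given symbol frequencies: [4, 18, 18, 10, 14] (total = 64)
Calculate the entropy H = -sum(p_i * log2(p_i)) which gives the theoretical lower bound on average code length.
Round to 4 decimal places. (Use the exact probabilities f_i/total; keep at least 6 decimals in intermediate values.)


Per-symbol terms -p_i * log2(p_i) with p_i = f_i/64:
  p = 4/64 = 0.062500: log2(p) = -4.000000, -p*log2(p) = 0.250000
  p = 18/64 = 0.281250: log2(p) = -1.830075, -p*log2(p) = 0.514709
  p = 18/64 = 0.281250: log2(p) = -1.830075, -p*log2(p) = 0.514709
  p = 10/64 = 0.156250: log2(p) = -2.678072, -p*log2(p) = 0.418449
  p = 14/64 = 0.218750: log2(p) = -2.192645, -p*log2(p) = 0.479641
H = 0.250000 + 0.514709 + 0.514709 + 0.418449 + 0.479641 = 2.177508

H = 2.1775 bits/symbol


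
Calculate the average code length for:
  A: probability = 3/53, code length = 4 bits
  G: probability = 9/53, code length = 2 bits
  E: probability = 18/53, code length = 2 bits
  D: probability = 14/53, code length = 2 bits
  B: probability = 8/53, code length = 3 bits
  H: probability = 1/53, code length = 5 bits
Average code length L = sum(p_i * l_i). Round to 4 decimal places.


Weighted contributions p_i * l_i:
  A: (3/53) * 4 = 12/53
  G: (9/53) * 2 = 18/53
  E: (18/53) * 2 = 36/53
  D: (14/53) * 2 = 28/53
  B: (8/53) * 3 = 24/53
  H: (1/53) * 5 = 5/53
Sum = (12 + 18 + 36 + 28 + 24 + 5)/53 = 123/53

L = 123/53 = 2.3208 bits/symbol


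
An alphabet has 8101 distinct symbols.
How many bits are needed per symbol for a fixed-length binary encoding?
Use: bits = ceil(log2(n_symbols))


log2(8101) = 12.9839
Bracket: 2^12 = 4096 < 8101 <= 2^13 = 8192
So ceil(log2(8101)) = 13

bits = ceil(log2(8101)) = ceil(12.9839) = 13 bits


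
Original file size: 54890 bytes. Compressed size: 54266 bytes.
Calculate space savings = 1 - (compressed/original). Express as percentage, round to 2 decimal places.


ratio = compressed/original = 54266/54890 = 0.988632
savings = 1 - ratio = 1 - 0.988632 = 0.011368
as a percentage: 0.011368 * 100 = 1.14%

Space savings = 1 - 54266/54890 = 1.14%


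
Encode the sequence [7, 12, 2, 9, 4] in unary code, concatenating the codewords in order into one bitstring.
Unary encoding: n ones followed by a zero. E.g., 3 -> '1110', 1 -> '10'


Encode each number as n ones followed by a terminating 0:
  7 -> 11111110 (8 bits)
  12 -> 1111111111110 (13 bits)
  2 -> 110 (3 bits)
  9 -> 1111111110 (10 bits)
  4 -> 11110 (5 bits)
Total length = 8 + 13 + 3 + 10 + 5 = 39 bits.

Unary([7, 12, 2, 9, 4]) = 111111101111111111110110111111111011110 (39 bits)


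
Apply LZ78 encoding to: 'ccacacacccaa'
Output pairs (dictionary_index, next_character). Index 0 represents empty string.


LZ78 encoding steps:
Dictionary: {0: ''}
Step 1: w='' (idx 0), next='c' -> output (0, 'c'), add 'c' as idx 1
Step 2: w='c' (idx 1), next='a' -> output (1, 'a'), add 'ca' as idx 2
Step 3: w='ca' (idx 2), next='c' -> output (2, 'c'), add 'cac' as idx 3
Step 4: w='' (idx 0), next='a' -> output (0, 'a'), add 'a' as idx 4
Step 5: w='c' (idx 1), next='c' -> output (1, 'c'), add 'cc' as idx 5
Step 6: w='ca' (idx 2), next='a' -> output (2, 'a'), add 'caa' as idx 6


Encoded: [(0, 'c'), (1, 'a'), (2, 'c'), (0, 'a'), (1, 'c'), (2, 'a')]


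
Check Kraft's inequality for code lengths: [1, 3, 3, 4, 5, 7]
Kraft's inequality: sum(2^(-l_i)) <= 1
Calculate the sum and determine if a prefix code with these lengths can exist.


Sum = 2^(-1) + 2^(-3) + 2^(-3) + 2^(-4) + 2^(-5) + 2^(-7)
    = 0.5 + 0.125 + 0.125 + 0.0625 + 0.03125 + 0.0078125
    = 109/128 = 0.8515625
Since 0.8515625 <= 1, Kraft's inequality IS satisfied.
A prefix code with these lengths CAN exist.

Kraft sum = 0.8515625. Satisfied.


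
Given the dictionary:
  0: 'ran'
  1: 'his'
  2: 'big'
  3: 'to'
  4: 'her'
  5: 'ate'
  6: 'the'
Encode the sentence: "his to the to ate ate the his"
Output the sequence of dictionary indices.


Look up each word in the dictionary:
  'his' -> 1
  'to' -> 3
  'the' -> 6
  'to' -> 3
  'ate' -> 5
  'ate' -> 5
  'the' -> 6
  'his' -> 1

Encoded: [1, 3, 6, 3, 5, 5, 6, 1]


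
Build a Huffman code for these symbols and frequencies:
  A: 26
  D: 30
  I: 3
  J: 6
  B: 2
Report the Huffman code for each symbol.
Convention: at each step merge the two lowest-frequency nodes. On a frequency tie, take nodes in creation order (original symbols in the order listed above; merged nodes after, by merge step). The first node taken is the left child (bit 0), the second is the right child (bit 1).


Huffman tree construction:
Step 1: Merge B(2) + I(3) = 5
Step 2: Merge (B+I)(5) + J(6) = 11
Step 3: Merge ((B+I)+J)(11) + A(26) = 37
Step 4: Merge D(30) + (((B+I)+J)+A)(37) = 67
Read each symbol's code off the tree from the root (left child = 0, right child = 1).

Codes:
  A: 11 (length 2)
  D: 0 (length 1)
  I: 1001 (length 4)
  J: 101 (length 3)
  B: 1000 (length 4)
Average code length: 120/67 = 1.7910 bits/symbol


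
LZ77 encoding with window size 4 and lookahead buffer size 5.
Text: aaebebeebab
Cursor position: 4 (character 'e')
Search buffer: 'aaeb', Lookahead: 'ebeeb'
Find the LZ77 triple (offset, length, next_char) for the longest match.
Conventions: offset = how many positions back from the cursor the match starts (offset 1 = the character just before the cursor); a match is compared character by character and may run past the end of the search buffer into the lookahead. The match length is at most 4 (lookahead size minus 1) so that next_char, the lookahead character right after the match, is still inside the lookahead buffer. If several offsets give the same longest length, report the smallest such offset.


Try each offset into the search buffer:
  offset=1 (pos 3, char 'b'): match length 0
  offset=2 (pos 2, char 'e'): match length 3
  offset=3 (pos 1, char 'a'): match length 0
  offset=4 (pos 0, char 'a'): match length 0
Longest match has length 3 at offset 2.
next_char = character at position 4 + 3 = 7 -> 'e'

Best match: offset=2, length=3 (matching 'ebe' starting at position 2)
LZ77 triple: (2, 3, 'e')
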